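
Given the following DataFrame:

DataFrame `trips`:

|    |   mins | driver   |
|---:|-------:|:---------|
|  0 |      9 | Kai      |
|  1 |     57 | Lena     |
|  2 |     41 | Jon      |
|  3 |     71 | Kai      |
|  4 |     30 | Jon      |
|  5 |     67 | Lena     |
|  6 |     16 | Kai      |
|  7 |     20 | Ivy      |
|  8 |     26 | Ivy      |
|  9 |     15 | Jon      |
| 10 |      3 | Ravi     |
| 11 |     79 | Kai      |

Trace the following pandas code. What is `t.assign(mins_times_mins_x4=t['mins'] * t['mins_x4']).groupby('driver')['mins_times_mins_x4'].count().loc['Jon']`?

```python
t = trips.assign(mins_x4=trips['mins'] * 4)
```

3

add column mins_x4 = trips['mins'] * 4:
    mins driver  mins_x4
0      9    Kai       36
1     57   Lena      228
2     41    Jon      164
3     71    Kai      284
4     30    Jon      120
5     67   Lena      268
6     16    Kai       64
7     20    Ivy       80
8     26    Ivy      104
9     15    Jon       60
10     3   Ravi       12
11    79    Kai      316
add column mins_times_mins_x4 = t['mins'] * t['mins_x4']:
    mins driver  mins_x4  mins_times_mins_x4
0      9    Kai       36                 324
1     57   Lena      228               12996
2     41    Jon      164                6724
3     71    Kai      284               20164
4     30    Jon      120                3600
5     67   Lena      268               17956
6     16    Kai       64                1024
7     20    Ivy       80                1600
8     26    Ivy      104                2704
9     15    Jon       60                 900
10     3   Ravi       12                  36
11    79    Kai      316               24964
group by driver, count of mins_times_mins_x4:
driver
Ivy     2
Jon     3
Kai     4
Lena    2
Ravi    1
Name: mins_times_mins_x4, dtype: int64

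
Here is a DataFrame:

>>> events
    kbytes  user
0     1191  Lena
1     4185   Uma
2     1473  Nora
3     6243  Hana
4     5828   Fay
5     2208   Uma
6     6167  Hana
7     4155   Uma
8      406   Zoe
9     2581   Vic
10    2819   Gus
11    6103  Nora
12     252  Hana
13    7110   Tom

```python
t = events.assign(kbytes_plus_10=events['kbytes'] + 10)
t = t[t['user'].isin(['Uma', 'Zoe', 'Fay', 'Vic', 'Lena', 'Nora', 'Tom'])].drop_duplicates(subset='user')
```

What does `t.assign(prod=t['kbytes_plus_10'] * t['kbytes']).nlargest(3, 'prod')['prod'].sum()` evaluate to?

add column kbytes_plus_10 = events['kbytes'] + 10:
    kbytes  user  kbytes_plus_10
0     1191  Lena            1201
1     4185   Uma            4195
2     1473  Nora            1483
3     6243  Hana            6253
4     5828   Fay            5838
5     2208   Uma            2218
6     6167  Hana            6177
7     4155   Uma            4165
8      406   Zoe             416
9     2581   Vic            2591
10    2819   Gus            2829
11    6103  Nora            6113
12     252  Hana             262
13    7110   Tom            7120
filter rows where user in ['Uma', 'Zoe', 'Fay', 'Vic', 'Lena', 'Nora', 'Tom']:
    kbytes  user  kbytes_plus_10
0     1191  Lena            1201
1     4185   Uma            4195
2     1473  Nora            1483
4     5828   Fay            5838
5     2208   Uma            2218
7     4155   Uma            4165
8      406   Zoe             416
9     2581   Vic            2591
11    6103  Nora            6113
13    7110   Tom            7120
drop duplicate user (keep=first):
    kbytes  user  kbytes_plus_10
0     1191  Lena            1201
1     4185   Uma            4195
2     1473  Nora            1483
4     5828   Fay            5838
8      406   Zoe             416
9     2581   Vic            2591
13    7110   Tom            7120
add column prod = t['kbytes_plus_10'] * t['kbytes']:
    kbytes  user  kbytes_plus_10      prod
0     1191  Lena            1201   1430391
1     4185   Uma            4195  17556075
2     1473  Nora            1483   2184459
4     5828   Fay            5838  34023864
8      406   Zoe             416    168896
9     2581   Vic            2591   6687371
13    7110   Tom            7120  50623200
take 3 rows with largest prod:
    kbytes user  kbytes_plus_10      prod
13    7110  Tom            7120  50623200
4     5828  Fay            5838  34023864
1     4185  Uma            4195  17556075
Reading off the sum of column 'prod', we get 102203139.

102203139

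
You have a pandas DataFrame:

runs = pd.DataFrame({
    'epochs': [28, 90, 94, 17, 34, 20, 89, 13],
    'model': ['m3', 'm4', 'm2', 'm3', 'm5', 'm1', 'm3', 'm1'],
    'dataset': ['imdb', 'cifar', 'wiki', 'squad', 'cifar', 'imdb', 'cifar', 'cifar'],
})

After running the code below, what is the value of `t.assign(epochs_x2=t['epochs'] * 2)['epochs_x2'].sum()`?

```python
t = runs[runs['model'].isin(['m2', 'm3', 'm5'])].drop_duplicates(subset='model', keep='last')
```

filter rows where model in ['m2', 'm3', 'm5']:
   epochs model dataset
0      28    m3    imdb
2      94    m2    wiki
3      17    m3   squad
4      34    m5   cifar
6      89    m3   cifar
drop duplicate model (keep=last):
   epochs model dataset
2      94    m2    wiki
4      34    m5   cifar
6      89    m3   cifar
add column epochs_x2 = t['epochs'] * 2:
   epochs model dataset  epochs_x2
2      94    m2    wiki        188
4      34    m5   cifar         68
6      89    m3   cifar        178

434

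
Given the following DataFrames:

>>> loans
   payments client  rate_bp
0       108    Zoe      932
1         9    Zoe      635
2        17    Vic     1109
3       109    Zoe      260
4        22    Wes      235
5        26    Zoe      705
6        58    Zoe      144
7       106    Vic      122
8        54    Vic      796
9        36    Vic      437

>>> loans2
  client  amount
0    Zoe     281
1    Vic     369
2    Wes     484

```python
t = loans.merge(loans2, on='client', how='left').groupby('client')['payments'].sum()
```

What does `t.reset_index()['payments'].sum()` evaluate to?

545

merge on 'client' (how='left') → 10 rows:
   payments client  rate_bp  amount
0       108    Zoe      932     281
1         9    Zoe      635     281
2        17    Vic     1109     369
3       109    Zoe      260     281
4        22    Wes      235     484
5        26    Zoe      705     281
6        58    Zoe      144     281
7       106    Vic      122     369
8        54    Vic      796     369
9        36    Vic      437     369
group by client, sum of payments:
client
Vic    213
Wes     22
Zoe    310
Name: payments, dtype: int64
reset_index():
  client  payments
0    Vic       213
1    Wes        22
2    Zoe       310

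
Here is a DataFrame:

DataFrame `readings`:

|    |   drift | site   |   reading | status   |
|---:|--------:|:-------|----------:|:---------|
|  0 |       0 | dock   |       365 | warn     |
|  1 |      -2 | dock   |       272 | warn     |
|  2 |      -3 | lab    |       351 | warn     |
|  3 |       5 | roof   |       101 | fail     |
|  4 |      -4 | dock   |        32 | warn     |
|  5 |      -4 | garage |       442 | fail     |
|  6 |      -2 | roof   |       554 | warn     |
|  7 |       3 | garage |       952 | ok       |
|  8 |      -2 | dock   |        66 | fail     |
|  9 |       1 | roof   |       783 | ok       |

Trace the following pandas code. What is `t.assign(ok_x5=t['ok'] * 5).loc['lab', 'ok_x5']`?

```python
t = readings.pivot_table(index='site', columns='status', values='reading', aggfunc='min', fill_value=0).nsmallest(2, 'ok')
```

pivot: rows=site, cols=status, min(reading):
status  fail   ok  warn
site                   
dock      66    0    32
garage   442  952     0
lab        0    0   351
roof     101  783   554
take 2 rows with smallest ok:
status  fail  ok  warn
site                  
dock      66   0    32
lab        0   0   351
add column ok_x5 = t['ok'] * 5:
status  fail  ok  warn  ok_x5
site                         
dock      66   0    32      0
lab        0   0   351      0
Hence 0.

0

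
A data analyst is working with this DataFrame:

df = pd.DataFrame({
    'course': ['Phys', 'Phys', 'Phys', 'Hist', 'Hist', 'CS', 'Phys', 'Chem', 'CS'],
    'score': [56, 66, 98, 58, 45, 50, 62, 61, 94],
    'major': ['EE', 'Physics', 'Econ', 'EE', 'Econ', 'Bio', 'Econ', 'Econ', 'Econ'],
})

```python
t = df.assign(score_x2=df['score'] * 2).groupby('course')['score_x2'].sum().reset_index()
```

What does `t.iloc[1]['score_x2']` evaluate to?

122

add column score_x2 = df['score'] * 2:
  course  score    major  score_x2
0   Phys     56       EE       112
1   Phys     66  Physics       132
2   Phys     98     Econ       196
3   Hist     58       EE       116
4   Hist     45     Econ        90
5     CS     50      Bio       100
6   Phys     62     Econ       124
7   Chem     61     Econ       122
8     CS     94     Econ       188
group by course, sum of score_x2:
course
CS      288
Chem    122
Hist    206
Phys    564
Name: score_x2, dtype: int64
reset_index():
  course  score_x2
0     CS       288
1   Chem       122
2   Hist       206
3   Phys       564
Taking the value at position 1, column 'score_x2' gives 122.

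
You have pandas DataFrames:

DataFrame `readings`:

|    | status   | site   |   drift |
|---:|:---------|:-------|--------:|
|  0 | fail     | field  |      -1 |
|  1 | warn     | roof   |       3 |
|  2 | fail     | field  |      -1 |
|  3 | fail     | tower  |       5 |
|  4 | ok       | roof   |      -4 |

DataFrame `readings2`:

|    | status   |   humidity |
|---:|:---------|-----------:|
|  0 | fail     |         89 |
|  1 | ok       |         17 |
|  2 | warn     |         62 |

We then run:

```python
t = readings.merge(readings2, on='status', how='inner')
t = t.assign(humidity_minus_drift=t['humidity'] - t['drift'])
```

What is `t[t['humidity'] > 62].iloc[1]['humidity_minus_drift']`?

merge on 'status' (how='inner') → 5 rows:
  status   site  drift  humidity
0   fail  field     -1        89
1   warn   roof      3        62
2   fail  field     -1        89
3   fail  tower      5        89
4     ok   roof     -4        17
add column humidity_minus_drift = t['humidity'] - t['drift']:
  status   site  drift  humidity  humidity_minus_drift
0   fail  field     -1        89                    90
1   warn   roof      3        62                    59
2   fail  field     -1        89                    90
3   fail  tower      5        89                    84
4     ok   roof     -4        17                    21
filter rows where humidity > 62:
  status   site  drift  humidity  humidity_minus_drift
0   fail  field     -1        89                    90
2   fail  field     -1        89                    90
3   fail  tower      5        89                    84
Hence 90.

90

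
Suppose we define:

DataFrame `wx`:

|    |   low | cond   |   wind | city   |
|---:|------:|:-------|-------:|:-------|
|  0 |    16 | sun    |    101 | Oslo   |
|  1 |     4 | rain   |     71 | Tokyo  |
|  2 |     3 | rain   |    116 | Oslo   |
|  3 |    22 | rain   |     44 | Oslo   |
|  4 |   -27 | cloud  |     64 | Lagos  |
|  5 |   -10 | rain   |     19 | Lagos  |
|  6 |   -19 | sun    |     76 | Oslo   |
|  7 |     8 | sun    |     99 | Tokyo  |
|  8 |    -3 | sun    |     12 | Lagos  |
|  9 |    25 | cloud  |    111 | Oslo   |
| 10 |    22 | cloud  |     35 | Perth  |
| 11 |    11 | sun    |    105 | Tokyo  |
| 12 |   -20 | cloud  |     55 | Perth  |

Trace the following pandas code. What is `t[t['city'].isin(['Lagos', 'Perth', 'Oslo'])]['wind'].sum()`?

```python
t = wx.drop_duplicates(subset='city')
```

200

drop duplicate city (keep=first):
    low   cond  wind   city
0    16    sun   101   Oslo
1     4   rain    71  Tokyo
4   -27  cloud    64  Lagos
10   22  cloud    35  Perth
filter rows where city in ['Lagos', 'Perth', 'Oslo']:
    low   cond  wind   city
0    16    sun   101   Oslo
4   -27  cloud    64  Lagos
10   22  cloud    35  Perth
Then the sum of column 'wind': 200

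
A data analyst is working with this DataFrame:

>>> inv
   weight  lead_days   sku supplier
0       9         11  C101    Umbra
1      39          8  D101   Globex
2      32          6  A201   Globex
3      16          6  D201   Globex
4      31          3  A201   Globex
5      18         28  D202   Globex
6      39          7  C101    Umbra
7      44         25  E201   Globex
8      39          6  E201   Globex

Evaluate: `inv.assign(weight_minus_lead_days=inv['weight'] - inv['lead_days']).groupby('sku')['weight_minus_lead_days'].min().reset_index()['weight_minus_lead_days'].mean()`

add column weight_minus_lead_days = inv['weight'] - inv['lead_days']:
   weight  lead_days   sku supplier  weight_minus_lead_days
0       9         11  C101    Umbra                      -2
1      39          8  D101   Globex                      31
2      32          6  A201   Globex                      26
3      16          6  D201   Globex                      10
4      31          3  A201   Globex                      28
5      18         28  D202   Globex                     -10
6      39          7  C101    Umbra                      32
7      44         25  E201   Globex                      19
8      39          6  E201   Globex                      33
group by sku, min of weight_minus_lead_days:
sku
A201    26
C101    -2
D101    31
D201    10
D202   -10
E201    19
Name: weight_minus_lead_days, dtype: int64
reset_index():
    sku  weight_minus_lead_days
0  A201                      26
1  C101                      -2
2  D101                      31
3  D201                      10
4  D202                     -10
5  E201                      19
Taking the mean of column 'weight_minus_lead_days' gives 12.3333333333.

12.3333333333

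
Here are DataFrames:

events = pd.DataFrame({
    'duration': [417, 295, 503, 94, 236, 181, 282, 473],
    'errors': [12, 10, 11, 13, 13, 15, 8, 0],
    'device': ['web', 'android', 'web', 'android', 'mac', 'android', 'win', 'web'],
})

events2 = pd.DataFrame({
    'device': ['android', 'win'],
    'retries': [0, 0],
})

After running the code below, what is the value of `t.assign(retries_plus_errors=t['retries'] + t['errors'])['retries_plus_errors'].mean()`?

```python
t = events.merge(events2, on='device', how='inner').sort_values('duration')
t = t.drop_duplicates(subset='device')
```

merge on 'device' (how='inner') → 4 rows:
   duration  errors   device  retries
0       295      10  android        0
1        94      13  android        0
2       181      15  android        0
3       282       8      win        0
sort by duration:
   duration  errors   device  retries
1        94      13  android        0
2       181      15  android        0
3       282       8      win        0
0       295      10  android        0
drop duplicate device (keep=first):
   duration  errors   device  retries
1        94      13  android        0
3       282       8      win        0
add column retries_plus_errors = t['retries'] + t['errors']:
   duration  errors   device  retries  retries_plus_errors
1        94      13  android        0                   13
3       282       8      win        0                    8

10.5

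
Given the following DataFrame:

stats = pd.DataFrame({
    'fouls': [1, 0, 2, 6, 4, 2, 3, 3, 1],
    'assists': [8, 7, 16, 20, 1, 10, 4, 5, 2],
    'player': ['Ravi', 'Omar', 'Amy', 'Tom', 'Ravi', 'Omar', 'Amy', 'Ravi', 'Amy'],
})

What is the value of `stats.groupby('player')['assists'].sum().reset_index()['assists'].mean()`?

18.25

group by player, sum of assists:
player
Amy     22
Omar    17
Ravi    14
Tom     20
Name: assists, dtype: int64
reset_index():
  player  assists
0    Amy       22
1   Omar       17
2   Ravi       14
3    Tom       20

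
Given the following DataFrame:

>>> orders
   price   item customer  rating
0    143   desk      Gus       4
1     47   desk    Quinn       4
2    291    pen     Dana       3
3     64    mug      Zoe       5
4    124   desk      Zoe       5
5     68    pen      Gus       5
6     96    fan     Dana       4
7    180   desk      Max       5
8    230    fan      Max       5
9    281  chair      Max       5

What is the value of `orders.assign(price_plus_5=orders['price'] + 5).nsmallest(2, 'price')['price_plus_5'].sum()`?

add column price_plus_5 = orders['price'] + 5:
   price   item customer  rating  price_plus_5
0    143   desk      Gus       4           148
1     47   desk    Quinn       4            52
2    291    pen     Dana       3           296
3     64    mug      Zoe       5            69
4    124   desk      Zoe       5           129
5     68    pen      Gus       5            73
6     96    fan     Dana       4           101
7    180   desk      Max       5           185
8    230    fan      Max       5           235
9    281  chair      Max       5           286
take 2 rows with smallest price:
   price  item customer  rating  price_plus_5
1     47  desk    Quinn       4            52
3     64   mug      Zoe       5            69

121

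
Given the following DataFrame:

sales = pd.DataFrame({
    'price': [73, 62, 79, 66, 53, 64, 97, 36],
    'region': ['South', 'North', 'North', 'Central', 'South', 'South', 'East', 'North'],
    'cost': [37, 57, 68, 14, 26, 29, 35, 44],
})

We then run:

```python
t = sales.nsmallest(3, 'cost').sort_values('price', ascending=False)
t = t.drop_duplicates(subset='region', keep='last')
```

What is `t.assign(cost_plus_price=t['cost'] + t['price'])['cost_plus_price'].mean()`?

take 3 rows with smallest cost:
   price   region  cost
3     66  Central    14
4     53    South    26
5     64    South    29
sort by price descending:
   price   region  cost
3     66  Central    14
5     64    South    29
4     53    South    26
drop duplicate region (keep=last):
   price   region  cost
3     66  Central    14
4     53    South    26
add column cost_plus_price = t['cost'] + t['price']:
   price   region  cost  cost_plus_price
3     66  Central    14               80
4     53    South    26               79
Finally, mean of column 'cost_plus_price' = 79.5.

79.5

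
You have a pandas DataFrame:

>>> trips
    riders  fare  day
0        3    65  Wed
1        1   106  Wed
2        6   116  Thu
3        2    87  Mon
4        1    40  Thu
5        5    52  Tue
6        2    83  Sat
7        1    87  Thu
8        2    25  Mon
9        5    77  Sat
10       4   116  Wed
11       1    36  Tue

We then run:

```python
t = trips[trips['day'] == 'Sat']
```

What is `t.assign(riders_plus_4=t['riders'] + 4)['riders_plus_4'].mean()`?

filter rows where day == 'Sat':
   riders  fare  day
6       2    83  Sat
9       5    77  Sat
add column riders_plus_4 = t['riders'] + 4:
   riders  fare  day  riders_plus_4
6       2    83  Sat              6
9       5    77  Sat              9
mean of column 'riders_plus_4' → 7.5

7.5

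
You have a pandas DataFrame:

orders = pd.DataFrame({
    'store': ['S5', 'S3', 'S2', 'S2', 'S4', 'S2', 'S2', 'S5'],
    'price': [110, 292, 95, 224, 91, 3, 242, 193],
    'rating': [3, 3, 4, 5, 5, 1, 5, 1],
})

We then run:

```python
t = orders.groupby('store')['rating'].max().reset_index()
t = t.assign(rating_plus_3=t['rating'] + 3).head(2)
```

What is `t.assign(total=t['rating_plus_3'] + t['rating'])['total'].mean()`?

11.0

group by store, max of rating:
store
S2    5
S3    3
S4    5
S5    3
Name: rating, dtype: int64
reset_index():
  store  rating
0    S2       5
1    S3       3
2    S4       5
3    S5       3
add column rating_plus_3 = t['rating'] + 3:
  store  rating  rating_plus_3
0    S2       5              8
1    S3       3              6
2    S4       5              8
3    S5       3              6
take first 2 rows:
  store  rating  rating_plus_3
0    S2       5              8
1    S3       3              6
add column total = t['rating_plus_3'] + t['rating']:
  store  rating  rating_plus_3  total
0    S2       5              8     13
1    S3       3              6      9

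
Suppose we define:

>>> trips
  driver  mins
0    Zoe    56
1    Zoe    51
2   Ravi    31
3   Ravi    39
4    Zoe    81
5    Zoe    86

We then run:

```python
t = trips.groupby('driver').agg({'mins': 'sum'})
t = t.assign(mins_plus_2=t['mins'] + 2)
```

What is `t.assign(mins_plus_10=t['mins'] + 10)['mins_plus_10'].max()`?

284

group by driver, sum of mins:
        mins
driver      
Ravi      70
Zoe      274
add column mins_plus_2 = t['mins'] + 2:
        mins  mins_plus_2
driver                   
Ravi      70           72
Zoe      274          276
add column mins_plus_10 = t['mins'] + 10:
        mins  mins_plus_2  mins_plus_10
driver                                 
Ravi      70           72            80
Zoe      274          276           284
Hence 284.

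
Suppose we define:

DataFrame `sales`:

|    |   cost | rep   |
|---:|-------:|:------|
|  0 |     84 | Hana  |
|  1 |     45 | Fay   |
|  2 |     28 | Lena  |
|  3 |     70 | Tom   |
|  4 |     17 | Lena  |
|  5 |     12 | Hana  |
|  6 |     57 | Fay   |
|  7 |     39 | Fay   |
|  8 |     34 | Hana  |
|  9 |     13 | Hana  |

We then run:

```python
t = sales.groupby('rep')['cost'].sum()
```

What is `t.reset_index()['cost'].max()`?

143

group by rep, sum of cost:
rep
Fay     141
Hana    143
Lena     45
Tom      70
Name: cost, dtype: int64
reset_index():
    rep  cost
0   Fay   141
1  Hana   143
2  Lena    45
3   Tom    70
Hence 143.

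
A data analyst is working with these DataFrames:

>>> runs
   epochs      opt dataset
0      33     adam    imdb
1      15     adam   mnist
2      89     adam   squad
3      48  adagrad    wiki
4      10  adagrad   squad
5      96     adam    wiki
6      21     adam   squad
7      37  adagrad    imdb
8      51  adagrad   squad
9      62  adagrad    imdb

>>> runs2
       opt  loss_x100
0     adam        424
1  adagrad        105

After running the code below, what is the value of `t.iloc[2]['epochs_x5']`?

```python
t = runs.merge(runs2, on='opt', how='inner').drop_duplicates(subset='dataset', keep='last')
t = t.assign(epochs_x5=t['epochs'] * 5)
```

255

merge on 'opt' (how='inner') → 10 rows:
   epochs      opt dataset  loss_x100
0      33     adam    imdb        424
1      15     adam   mnist        424
2      89     adam   squad        424
3      48  adagrad    wiki        105
4      10  adagrad   squad        105
5      96     adam    wiki        424
6      21     adam   squad        424
7      37  adagrad    imdb        105
8      51  adagrad   squad        105
9      62  adagrad    imdb        105
drop duplicate dataset (keep=last):
   epochs      opt dataset  loss_x100
1      15     adam   mnist        424
5      96     adam    wiki        424
8      51  adagrad   squad        105
9      62  adagrad    imdb        105
add column epochs_x5 = t['epochs'] * 5:
   epochs      opt dataset  loss_x100  epochs_x5
1      15     adam   mnist        424         75
5      96     adam    wiki        424        480
8      51  adagrad   squad        105        255
9      62  adagrad    imdb        105        310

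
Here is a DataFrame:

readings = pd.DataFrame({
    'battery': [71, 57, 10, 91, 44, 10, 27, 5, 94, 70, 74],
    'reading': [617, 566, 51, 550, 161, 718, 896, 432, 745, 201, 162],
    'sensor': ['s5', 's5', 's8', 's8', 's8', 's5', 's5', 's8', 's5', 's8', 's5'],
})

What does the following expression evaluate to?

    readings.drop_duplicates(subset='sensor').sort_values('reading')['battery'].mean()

drop duplicate sensor (keep=first):
   battery  reading sensor
0       71      617     s5
2       10       51     s8
sort by reading:
   battery  reading sensor
2       10       51     s8
0       71      617     s5

40.5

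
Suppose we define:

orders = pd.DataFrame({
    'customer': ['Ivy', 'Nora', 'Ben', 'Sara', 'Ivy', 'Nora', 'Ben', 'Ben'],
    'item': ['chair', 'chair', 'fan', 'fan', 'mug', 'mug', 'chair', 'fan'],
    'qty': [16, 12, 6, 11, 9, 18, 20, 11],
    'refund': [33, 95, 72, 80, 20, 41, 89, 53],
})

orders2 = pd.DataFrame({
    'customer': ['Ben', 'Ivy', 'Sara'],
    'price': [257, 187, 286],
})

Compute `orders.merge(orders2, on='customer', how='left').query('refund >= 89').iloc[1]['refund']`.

89

merge on 'customer' (how='left') → 8 rows:
  customer   item  qty  refund  price
0      Ivy  chair   16      33  187.0
1     Nora  chair   12      95    NaN
2      Ben    fan    6      72  257.0
3     Sara    fan   11      80  286.0
4      Ivy    mug    9      20  187.0
5     Nora    mug   18      41    NaN
6      Ben  chair   20      89  257.0
7      Ben    fan   11      53  257.0
filter rows where refund >= 89:
  customer   item  qty  refund  price
1     Nora  chair   12      95    NaN
6      Ben  chair   20      89  257.0
Hence 89.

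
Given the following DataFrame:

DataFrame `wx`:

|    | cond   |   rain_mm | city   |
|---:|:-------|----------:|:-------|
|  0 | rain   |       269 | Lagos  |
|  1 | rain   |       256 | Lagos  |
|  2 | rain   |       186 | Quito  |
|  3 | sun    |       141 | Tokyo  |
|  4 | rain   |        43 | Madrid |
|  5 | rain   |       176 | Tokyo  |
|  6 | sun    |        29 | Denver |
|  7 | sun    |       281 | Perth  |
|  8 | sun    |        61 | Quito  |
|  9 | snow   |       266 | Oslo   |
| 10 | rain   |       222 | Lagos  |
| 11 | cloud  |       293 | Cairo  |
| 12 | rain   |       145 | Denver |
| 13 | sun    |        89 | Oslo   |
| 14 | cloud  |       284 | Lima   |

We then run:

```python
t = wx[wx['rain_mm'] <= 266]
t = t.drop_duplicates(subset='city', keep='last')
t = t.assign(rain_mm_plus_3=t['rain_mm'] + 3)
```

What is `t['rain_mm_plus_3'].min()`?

46

filter rows where rain_mm <= 266:
    cond  rain_mm    city
1   rain      256   Lagos
2   rain      186   Quito
3    sun      141   Tokyo
4   rain       43  Madrid
5   rain      176   Tokyo
6    sun       29  Denver
8    sun       61   Quito
9   snow      266    Oslo
10  rain      222   Lagos
12  rain      145  Denver
13   sun       89    Oslo
drop duplicate city (keep=last):
    cond  rain_mm    city
4   rain       43  Madrid
5   rain      176   Tokyo
8    sun       61   Quito
10  rain      222   Lagos
12  rain      145  Denver
13   sun       89    Oslo
add column rain_mm_plus_3 = t['rain_mm'] + 3:
    cond  rain_mm    city  rain_mm_plus_3
4   rain       43  Madrid              46
5   rain      176   Tokyo             179
8    sun       61   Quito              64
10  rain      222   Lagos             225
12  rain      145  Denver             148
13   sun       89    Oslo              92
Taking the min of column 'rain_mm_plus_3' gives 46.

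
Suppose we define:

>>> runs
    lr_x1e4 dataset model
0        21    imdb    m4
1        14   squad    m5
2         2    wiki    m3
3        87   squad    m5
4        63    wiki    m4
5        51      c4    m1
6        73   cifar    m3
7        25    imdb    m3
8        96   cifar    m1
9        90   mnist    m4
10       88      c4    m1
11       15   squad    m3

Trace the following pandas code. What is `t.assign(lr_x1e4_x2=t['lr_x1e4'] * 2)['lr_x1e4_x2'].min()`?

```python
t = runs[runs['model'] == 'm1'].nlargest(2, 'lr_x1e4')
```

176

filter rows where model == 'm1':
    lr_x1e4 dataset model
5        51      c4    m1
8        96   cifar    m1
10       88      c4    m1
take 2 rows with largest lr_x1e4:
    lr_x1e4 dataset model
8        96   cifar    m1
10       88      c4    m1
add column lr_x1e4_x2 = t['lr_x1e4'] * 2:
    lr_x1e4 dataset model  lr_x1e4_x2
8        96   cifar    m1         192
10       88      c4    m1         176
min of column 'lr_x1e4_x2' → 176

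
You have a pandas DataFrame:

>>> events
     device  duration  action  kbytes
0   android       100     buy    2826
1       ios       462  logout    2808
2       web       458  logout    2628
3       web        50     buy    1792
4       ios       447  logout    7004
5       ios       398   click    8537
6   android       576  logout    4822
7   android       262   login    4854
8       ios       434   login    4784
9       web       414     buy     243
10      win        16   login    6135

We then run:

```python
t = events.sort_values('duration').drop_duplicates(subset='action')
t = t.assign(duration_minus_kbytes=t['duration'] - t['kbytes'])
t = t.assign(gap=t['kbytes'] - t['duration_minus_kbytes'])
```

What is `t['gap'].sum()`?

46025

sort by duration:
     device  duration  action  kbytes
10      win        16   login    6135
3       web        50     buy    1792
0   android       100     buy    2826
7   android       262   login    4854
5       ios       398   click    8537
9       web       414     buy     243
8       ios       434   login    4784
4       ios       447  logout    7004
2       web       458  logout    2628
1       ios       462  logout    2808
6   android       576  logout    4822
drop duplicate action (keep=first):
   device  duration  action  kbytes
10    win        16   login    6135
3     web        50     buy    1792
5     ios       398   click    8537
4     ios       447  logout    7004
add column duration_minus_kbytes = t['duration'] - t['kbytes']:
   device  duration  action  kbytes  duration_minus_kbytes
10    win        16   login    6135                  -6119
3     web        50     buy    1792                  -1742
5     ios       398   click    8537                  -8139
4     ios       447  logout    7004                  -6557
add column gap = t['kbytes'] - t['duration_minus_kbytes']:
   device  duration  action  kbytes  duration_minus_kbytes    gap
10    win        16   login    6135                  -6119  12254
3     web        50     buy    1792                  -1742   3534
5     ios       398   click    8537                  -8139  16676
4     ios       447  logout    7004                  -6557  13561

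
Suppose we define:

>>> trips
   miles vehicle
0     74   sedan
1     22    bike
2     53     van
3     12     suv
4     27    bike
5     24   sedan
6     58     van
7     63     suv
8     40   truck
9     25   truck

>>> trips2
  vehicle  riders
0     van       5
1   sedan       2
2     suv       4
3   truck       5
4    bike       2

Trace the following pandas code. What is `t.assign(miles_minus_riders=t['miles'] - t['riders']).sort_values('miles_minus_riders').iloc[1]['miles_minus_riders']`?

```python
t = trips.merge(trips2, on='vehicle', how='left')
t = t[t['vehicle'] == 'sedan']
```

merge on 'vehicle' (how='left') → 10 rows:
   miles vehicle  riders
0     74   sedan       2
1     22    bike       2
2     53     van       5
3     12     suv       4
4     27    bike       2
5     24   sedan       2
6     58     van       5
7     63     suv       4
8     40   truck       5
9     25   truck       5
filter rows where vehicle == 'sedan':
   miles vehicle  riders
0     74   sedan       2
5     24   sedan       2
add column miles_minus_riders = t['miles'] - t['riders']:
   miles vehicle  riders  miles_minus_riders
0     74   sedan       2                  72
5     24   sedan       2                  22
sort by miles_minus_riders:
   miles vehicle  riders  miles_minus_riders
5     24   sedan       2                  22
0     74   sedan       2                  72
The value at position 1, column 'miles_minus_riders' is 72.

72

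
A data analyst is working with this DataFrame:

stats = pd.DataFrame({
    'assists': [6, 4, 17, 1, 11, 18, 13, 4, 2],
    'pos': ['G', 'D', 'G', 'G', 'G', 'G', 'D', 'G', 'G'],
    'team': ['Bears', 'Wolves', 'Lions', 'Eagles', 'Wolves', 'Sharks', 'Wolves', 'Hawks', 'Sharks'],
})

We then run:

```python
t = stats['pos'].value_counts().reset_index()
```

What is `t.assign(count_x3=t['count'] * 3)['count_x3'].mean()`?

value_counts of pos:
pos
G    7
D    2
Name: count, dtype: int64
reset_index():
  pos  count
0   G      7
1   D      2
add column count_x3 = t['count'] * 3:
  pos  count  count_x3
0   G      7        21
1   D      2         6

13.5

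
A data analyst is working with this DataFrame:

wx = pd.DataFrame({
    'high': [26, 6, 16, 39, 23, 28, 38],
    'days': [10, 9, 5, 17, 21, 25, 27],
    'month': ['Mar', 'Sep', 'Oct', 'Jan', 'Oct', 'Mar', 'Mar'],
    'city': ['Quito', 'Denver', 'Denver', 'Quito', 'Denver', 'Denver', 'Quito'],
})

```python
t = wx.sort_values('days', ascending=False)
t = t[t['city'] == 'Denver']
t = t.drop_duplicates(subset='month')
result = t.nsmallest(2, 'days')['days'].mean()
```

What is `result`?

15.0

sort by days descending:
   high  days month    city
6    38    27   Mar   Quito
5    28    25   Mar  Denver
4    23    21   Oct  Denver
3    39    17   Jan   Quito
0    26    10   Mar   Quito
1     6     9   Sep  Denver
2    16     5   Oct  Denver
filter rows where city == 'Denver':
   high  days month    city
5    28    25   Mar  Denver
4    23    21   Oct  Denver
1     6     9   Sep  Denver
2    16     5   Oct  Denver
drop duplicate month (keep=first):
   high  days month    city
5    28    25   Mar  Denver
4    23    21   Oct  Denver
1     6     9   Sep  Denver
take 2 rows with smallest days:
   high  days month    city
1     6     9   Sep  Denver
4    23    21   Oct  Denver
So mean() = 15.0.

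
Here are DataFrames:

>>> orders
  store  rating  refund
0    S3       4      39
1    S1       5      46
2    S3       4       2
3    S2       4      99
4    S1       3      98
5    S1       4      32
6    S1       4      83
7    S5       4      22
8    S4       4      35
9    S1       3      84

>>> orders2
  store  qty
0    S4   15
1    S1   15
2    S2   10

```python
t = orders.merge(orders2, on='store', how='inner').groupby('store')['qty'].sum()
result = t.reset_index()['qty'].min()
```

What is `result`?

10

merge on 'store' (how='inner') → 7 rows:
  store  rating  refund  qty
0    S1       5      46   15
1    S2       4      99   10
2    S1       3      98   15
3    S1       4      32   15
4    S1       4      83   15
5    S4       4      35   15
6    S1       3      84   15
group by store, sum of qty:
store
S1    75
S2    10
S4    15
Name: qty, dtype: int64
reset_index():
  store  qty
0    S1   75
1    S2   10
2    S4   15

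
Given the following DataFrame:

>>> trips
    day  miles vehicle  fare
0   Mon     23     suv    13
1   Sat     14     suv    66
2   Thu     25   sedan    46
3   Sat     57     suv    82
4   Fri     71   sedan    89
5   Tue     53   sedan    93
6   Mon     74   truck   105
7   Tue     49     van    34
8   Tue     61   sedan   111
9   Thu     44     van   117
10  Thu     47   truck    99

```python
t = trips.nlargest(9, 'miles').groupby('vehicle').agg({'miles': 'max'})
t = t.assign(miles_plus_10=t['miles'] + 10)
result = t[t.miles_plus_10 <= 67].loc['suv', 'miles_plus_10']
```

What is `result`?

take 9 rows with largest miles:
    day  miles vehicle  fare
6   Mon     74   truck   105
4   Fri     71   sedan    89
8   Tue     61   sedan   111
3   Sat     57     suv    82
5   Tue     53   sedan    93
7   Tue     49     van    34
10  Thu     47   truck    99
9   Thu     44     van   117
2   Thu     25   sedan    46
group by vehicle, max of miles:
         miles
vehicle       
sedan       71
suv         57
truck       74
van         49
add column miles_plus_10 = t['miles'] + 10:
         miles  miles_plus_10
vehicle                      
sedan       71             81
suv         57             67
truck       74             84
van         49             59
filter rows where miles_plus_10 <= 67:
         miles  miles_plus_10
vehicle                      
suv         57             67
van         49             59

67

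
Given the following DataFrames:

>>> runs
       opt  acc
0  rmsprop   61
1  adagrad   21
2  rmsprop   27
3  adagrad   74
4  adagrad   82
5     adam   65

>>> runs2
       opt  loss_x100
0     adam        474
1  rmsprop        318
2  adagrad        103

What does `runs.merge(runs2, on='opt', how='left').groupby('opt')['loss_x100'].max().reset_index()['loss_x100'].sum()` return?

895

merge on 'opt' (how='left') → 6 rows:
       opt  acc  loss_x100
0  rmsprop   61        318
1  adagrad   21        103
2  rmsprop   27        318
3  adagrad   74        103
4  adagrad   82        103
5     adam   65        474
group by opt, max of loss_x100:
opt
adagrad    103
adam       474
rmsprop    318
Name: loss_x100, dtype: int64
reset_index():
       opt  loss_x100
0  adagrad        103
1     adam        474
2  rmsprop        318
sum of column 'loss_x100' → 895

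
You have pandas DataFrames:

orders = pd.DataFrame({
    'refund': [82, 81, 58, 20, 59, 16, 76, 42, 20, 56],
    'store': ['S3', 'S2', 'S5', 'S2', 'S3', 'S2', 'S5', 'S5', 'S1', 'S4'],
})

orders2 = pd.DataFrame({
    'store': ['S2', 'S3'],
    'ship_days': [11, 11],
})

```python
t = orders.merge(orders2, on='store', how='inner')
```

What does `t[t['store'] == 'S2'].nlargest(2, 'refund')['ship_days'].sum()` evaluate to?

22

merge on 'store' (how='inner') → 5 rows:
   refund store  ship_days
0      82    S3         11
1      81    S2         11
2      20    S2         11
3      59    S3         11
4      16    S2         11
filter rows where store == 'S2':
   refund store  ship_days
1      81    S2         11
2      20    S2         11
4      16    S2         11
take 2 rows with largest refund:
   refund store  ship_days
1      81    S2         11
2      20    S2         11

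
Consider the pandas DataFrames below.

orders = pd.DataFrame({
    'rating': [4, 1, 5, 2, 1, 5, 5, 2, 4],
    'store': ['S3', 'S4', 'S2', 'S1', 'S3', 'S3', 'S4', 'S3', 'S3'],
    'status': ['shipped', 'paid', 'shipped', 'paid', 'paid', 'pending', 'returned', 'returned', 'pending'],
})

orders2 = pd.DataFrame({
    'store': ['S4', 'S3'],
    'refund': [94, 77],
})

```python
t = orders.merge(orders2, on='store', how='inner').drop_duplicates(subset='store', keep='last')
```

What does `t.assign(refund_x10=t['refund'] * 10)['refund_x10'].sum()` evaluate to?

merge on 'store' (how='inner') → 7 rows:
   rating store    status  refund
0       4    S3   shipped      77
1       1    S4      paid      94
2       1    S3      paid      77
3       5    S3   pending      77
4       5    S4  returned      94
5       2    S3  returned      77
6       4    S3   pending      77
drop duplicate store (keep=last):
   rating store    status  refund
4       5    S4  returned      94
6       4    S3   pending      77
add column refund_x10 = t['refund'] * 10:
   rating store    status  refund  refund_x10
4       5    S4  returned      94         940
6       4    S3   pending      77         770

1710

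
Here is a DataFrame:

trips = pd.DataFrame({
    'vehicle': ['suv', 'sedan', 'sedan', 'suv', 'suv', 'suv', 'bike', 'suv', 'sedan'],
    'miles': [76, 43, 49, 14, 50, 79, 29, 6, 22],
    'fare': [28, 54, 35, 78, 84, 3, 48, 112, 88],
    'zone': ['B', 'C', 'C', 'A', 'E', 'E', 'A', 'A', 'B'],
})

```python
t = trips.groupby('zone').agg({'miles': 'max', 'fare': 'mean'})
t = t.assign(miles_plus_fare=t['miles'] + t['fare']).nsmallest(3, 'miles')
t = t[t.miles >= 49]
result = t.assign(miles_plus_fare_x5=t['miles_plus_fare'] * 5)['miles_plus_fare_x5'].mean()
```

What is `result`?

group by zone: max(miles), mean(fare):
      miles       fare
zone                  
A        29  79.333333
B        76  58.000000
C        49  44.500000
E        79  43.500000
add column miles_plus_fare = t['miles'] + t['fare']:
      miles       fare  miles_plus_fare
zone                                   
A        29  79.333333       108.333333
B        76  58.000000       134.000000
C        49  44.500000        93.500000
E        79  43.500000       122.500000
take 3 rows with smallest miles:
      miles       fare  miles_plus_fare
zone                                   
A        29  79.333333       108.333333
C        49  44.500000        93.500000
B        76  58.000000       134.000000
filter rows where miles >= 49:
      miles  fare  miles_plus_fare
zone                              
C        49  44.5             93.5
B        76  58.0            134.0
add column miles_plus_fare_x5 = t['miles_plus_fare'] * 5:
      miles  fare  miles_plus_fare  miles_plus_fare_x5
zone                                                  
C        49  44.5             93.5               467.5
B        76  58.0            134.0               670.0
The mean of column 'miles_plus_fare_x5' is 568.75.

568.75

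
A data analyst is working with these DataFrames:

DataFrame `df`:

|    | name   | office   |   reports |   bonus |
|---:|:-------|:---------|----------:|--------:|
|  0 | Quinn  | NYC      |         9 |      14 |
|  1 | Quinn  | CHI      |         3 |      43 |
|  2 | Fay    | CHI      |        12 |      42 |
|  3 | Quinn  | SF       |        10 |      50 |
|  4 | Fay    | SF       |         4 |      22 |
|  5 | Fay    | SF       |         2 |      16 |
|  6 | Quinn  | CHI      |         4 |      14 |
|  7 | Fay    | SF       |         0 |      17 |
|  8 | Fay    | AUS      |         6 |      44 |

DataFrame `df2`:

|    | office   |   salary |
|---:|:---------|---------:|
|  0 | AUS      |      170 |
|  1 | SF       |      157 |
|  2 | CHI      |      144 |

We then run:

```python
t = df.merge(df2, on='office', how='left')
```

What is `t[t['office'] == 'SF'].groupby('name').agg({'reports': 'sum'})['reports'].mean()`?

merge on 'office' (how='left') → 9 rows:
    name office  reports  bonus  salary
0  Quinn    NYC        9     14     NaN
1  Quinn    CHI        3     43   144.0
2    Fay    CHI       12     42   144.0
3  Quinn     SF       10     50   157.0
4    Fay     SF        4     22   157.0
5    Fay     SF        2     16   157.0
6  Quinn    CHI        4     14   144.0
7    Fay     SF        0     17   157.0
8    Fay    AUS        6     44   170.0
filter rows where office == 'SF':
    name office  reports  bonus  salary
3  Quinn     SF       10     50   157.0
4    Fay     SF        4     22   157.0
5    Fay     SF        2     16   157.0
7    Fay     SF        0     17   157.0
group by name, sum of reports:
       reports
name          
Fay          6
Quinn       10
Reading off the mean of column 'reports', we get 8.0.

8.0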